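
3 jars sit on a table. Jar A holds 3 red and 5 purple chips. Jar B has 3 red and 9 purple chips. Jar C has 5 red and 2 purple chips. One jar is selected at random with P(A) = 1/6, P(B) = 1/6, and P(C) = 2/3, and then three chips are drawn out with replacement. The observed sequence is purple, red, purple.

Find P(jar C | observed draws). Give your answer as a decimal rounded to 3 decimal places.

Compute the likelihood of the observed sequence for each case: P(data | jar A) = (5/8)(3/8)(5/8) = 0.14648; P(data | jar B) = (9/12)(3/12)(9/12) = 0.14062; P(data | jar C) = (2/7)(5/7)(2/7) = 0.058309.
Multiplying each by its prior: 1/6 · 0.14648 = 0.024414, 1/6 · 0.14062 = 0.023438, 2/3 · 0.058309 = 0.038873; these sum to 0.086724.
By Bayes' rule, P(jar C | data) = (0.038873) / (0.086724) = 0.44823.

0.448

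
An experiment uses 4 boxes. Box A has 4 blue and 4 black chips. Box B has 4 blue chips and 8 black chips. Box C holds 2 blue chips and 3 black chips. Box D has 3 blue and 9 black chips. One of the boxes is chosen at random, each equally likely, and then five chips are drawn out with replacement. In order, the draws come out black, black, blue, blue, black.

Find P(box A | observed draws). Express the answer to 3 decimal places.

0.250

Under each hypothesis, the probability of the observed sequence is: P(data | box A) = (4/8)(4/8)(4/8)(4/8)(4/8) = 0.03125; P(data | box B) = (8/12)(8/12)(4/12)(4/12)(8/12) = 0.032922; P(data | box C) = (3/5)(3/5)(2/5)(2/5)(3/5) = 0.03456; P(data | box D) = (9/12)(9/12)(3/12)(3/12)(9/12) = 0.026367.
Weighting by the prior gives 1/4 · 0.03125 = 0.0078125, 1/4 · 0.032922 = 0.0082305, 1/4 · 0.03456 = 0.00864, 1/4 · 0.026367 = 0.0065918; with total 0.031275.
So P(box A | data) = (0.0078125) / (0.031275) = 0.2498.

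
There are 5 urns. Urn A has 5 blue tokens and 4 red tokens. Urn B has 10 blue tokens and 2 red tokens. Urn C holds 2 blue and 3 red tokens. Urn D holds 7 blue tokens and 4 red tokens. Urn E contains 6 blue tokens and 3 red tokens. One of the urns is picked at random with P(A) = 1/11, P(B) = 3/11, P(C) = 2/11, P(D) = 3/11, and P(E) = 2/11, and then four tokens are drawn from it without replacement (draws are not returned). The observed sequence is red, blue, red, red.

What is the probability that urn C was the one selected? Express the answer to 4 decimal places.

0.6114

The likelihood of the observed sequence under each hypothesis: P(data | urn A) = (4/9)(5/8)(3/7)(2/6) = 0.039683; P(data | urn B) = (2/12)(10/11)(1/10)(0/9) = 0; P(data | urn C) = (3/5)(2/4)(2/3)(1/2) = 0.1; P(data | urn D) = (4/11)(7/10)(3/9)(2/8) = 0.021212; P(data | urn E) = (3/9)(6/8)(2/7)(1/6) = 0.011905.
Weighting by the prior gives 1/11 · 0.039683 = 0.0036075, 3/11 · 0 = 0, 2/11 · 0.1 = 0.018182, 3/11 · 0.021212 = 0.0057851, 2/11 · 0.011905 = 0.0021645; summing to 0.029739.
Therefore the posterior P(urn C | data) = (0.018182) / (0.029739) = 0.61138.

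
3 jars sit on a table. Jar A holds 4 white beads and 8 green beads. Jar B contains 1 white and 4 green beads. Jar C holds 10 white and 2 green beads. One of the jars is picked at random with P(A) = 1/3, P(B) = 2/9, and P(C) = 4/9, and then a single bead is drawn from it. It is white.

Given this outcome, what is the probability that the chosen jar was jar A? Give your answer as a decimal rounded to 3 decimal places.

0.211

Compute the likelihood of this draw for each case: P(data | jar A) = (4/12) = 1/3; P(data | jar B) = (1/5) = 1/5; P(data | jar C) = (10/12) = 5/6.
Multiplying each by its prior: 1/3 · 1/3 = 1/9, 2/9 · 1/5 = 2/45, 4/9 · 5/6 = 10/27; these sum to 71/135.
By Bayes' rule, P(jar A | data) = (1/9) / (71/135) = 15/71.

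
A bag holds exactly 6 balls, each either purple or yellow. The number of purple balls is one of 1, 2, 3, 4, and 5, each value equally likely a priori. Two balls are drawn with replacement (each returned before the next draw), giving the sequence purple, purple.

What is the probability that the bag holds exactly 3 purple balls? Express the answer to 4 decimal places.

Compute the likelihood of the observed sequence for each case: P(data | r = 1) = (1/6)(1/6) = 1/36; P(data | r = 2) = (2/6)(2/6) = 1/9; P(data | r = 3) = (3/6)(3/6) = 1/4; P(data | r = 4) = (4/6)(4/6) = 4/9; P(data | r = 5) = (5/6)(5/6) = 25/36.
Weighting by the prior gives 1/5 · 1/36 = 1/180, 1/5 · 1/9 = 1/45, 1/5 · 1/4 = 1/20, 1/5 · 4/9 = 4/45, 1/5 · 25/36 = 5/36; summing to 11/36.
So P(r = 3 | data) = (1/20) / (11/36) = 9/55.

0.1636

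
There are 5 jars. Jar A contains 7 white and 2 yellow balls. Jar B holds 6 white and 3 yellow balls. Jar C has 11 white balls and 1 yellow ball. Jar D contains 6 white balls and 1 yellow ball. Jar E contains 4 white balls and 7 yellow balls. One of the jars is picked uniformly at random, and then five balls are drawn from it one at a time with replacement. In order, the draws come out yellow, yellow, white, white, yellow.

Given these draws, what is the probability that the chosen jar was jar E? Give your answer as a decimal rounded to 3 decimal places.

0.570

Under each hypothesis, the probability of the observed sequence is: P(data | jar A) = (2/9)(2/9)(7/9)(7/9)(2/9) = 0.0066386; P(data | jar B) = (3/9)(3/9)(6/9)(6/9)(3/9) = 0.016461; P(data | jar C) = (1/12)(1/12)(11/12)(11/12)(1/12) = 0.00048627; P(data | jar D) = (1/7)(1/7)(6/7)(6/7)(1/7) = 0.002142; P(data | jar E) = (7/11)(7/11)(4/11)(4/11)(7/11) = 0.034076.
The prior-weighted likelihoods are 1/5 · 0.0066386 = 0.0013277, 1/5 · 0.016461 = 0.0032922, 1/5 · 0.00048627 = 9.7254e-05, 1/5 · 0.002142 = 0.00042839, 1/5 · 0.034076 = 0.0068152; summing to 0.011961.
Therefore the posterior P(jar E | data) = (0.0068152) / (0.011961) = 0.5698.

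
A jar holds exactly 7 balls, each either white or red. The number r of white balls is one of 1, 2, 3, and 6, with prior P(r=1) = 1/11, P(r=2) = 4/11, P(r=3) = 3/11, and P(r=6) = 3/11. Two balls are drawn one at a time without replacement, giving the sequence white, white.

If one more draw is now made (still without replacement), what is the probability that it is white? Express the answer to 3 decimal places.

For each hypothesis, P(data | H) works out to: P(data | r = 1) = (1/7)(0/6) = 0; P(data | r = 2) = (2/7)(1/6) = 1/21; P(data | r = 3) = (3/7)(2/6) = 1/7; P(data | r = 6) = (6/7)(5/6) = 5/7.
The prior-weighted likelihoods are 1/11 · 0 = 0, 4/11 · 1/21 = 4/231, 3/11 · 1/7 = 3/77, 3/11 · 5/7 = 15/77; with total 58/231.
Dividing through by the total gives posterior P(r = 1 | data) = 0, P(r = 2 | data) = 2/29, P(r = 3 | data) = 9/58, P(r = 6 | data) = 45/58.
Averaging over the posterior, P(white next | data) = (0)(2/29) + (1/5)(9/58) + (4/5)(45/58) = 189/290.

0.652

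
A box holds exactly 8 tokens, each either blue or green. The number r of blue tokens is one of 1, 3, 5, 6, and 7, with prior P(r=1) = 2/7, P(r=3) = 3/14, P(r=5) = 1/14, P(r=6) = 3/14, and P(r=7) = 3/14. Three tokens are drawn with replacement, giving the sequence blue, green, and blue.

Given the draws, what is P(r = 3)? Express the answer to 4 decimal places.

0.2246

Compute the likelihood of the observed sequence for each case: P(data | r = 1) = (1/8)(7/8)(1/8) = 0.013672; P(data | r = 3) = (3/8)(5/8)(3/8) = 0.087891; P(data | r = 5) = (5/8)(3/8)(5/8) = 0.14648; P(data | r = 6) = (6/8)(2/8)(6/8) = 0.14062; P(data | r = 7) = (7/8)(1/8)(7/8) = 0.095703.
The prior-weighted likelihoods are 2/7 · 0.013672 = 0.0039062, 3/14 · 0.087891 = 0.018834, 1/14 · 0.14648 = 0.010463, 3/14 · 0.14062 = 0.030134, 3/14 · 0.095703 = 0.020508; with total 0.083845.
Therefore the posterior P(r = 3 | data) = (0.018834) / (0.083845) = 0.22463.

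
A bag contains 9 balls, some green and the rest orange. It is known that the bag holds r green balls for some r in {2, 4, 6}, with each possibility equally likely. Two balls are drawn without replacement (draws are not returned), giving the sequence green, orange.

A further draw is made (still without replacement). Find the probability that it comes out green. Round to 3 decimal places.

0.451

For each hypothesis, P(data | H) works out to: P(data | r = 2) = (2/9)(7/8) = 7/36; P(data | r = 4) = (4/9)(5/8) = 5/18; P(data | r = 6) = (6/9)(3/8) = 1/4.
The prior-weighted likelihoods are 1/3 · 7/36 = 7/108, 1/3 · 5/18 = 5/54, 1/3 · 1/4 = 1/12; these sum to 13/54.
Normalising, the posterior is P(r = 2 | data) = 7/26, P(r = 4 | data) = 5/13, P(r = 6 | data) = 9/26.
The predictive probability is P(green next | data) = (1/7)(7/26) + (3/7)(5/13) + (5/7)(9/26) = 41/91.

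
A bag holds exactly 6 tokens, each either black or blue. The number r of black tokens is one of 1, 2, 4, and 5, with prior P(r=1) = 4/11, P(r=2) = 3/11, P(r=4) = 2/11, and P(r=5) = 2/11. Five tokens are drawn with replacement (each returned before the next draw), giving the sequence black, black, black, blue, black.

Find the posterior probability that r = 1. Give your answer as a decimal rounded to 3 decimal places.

0.008

The likelihood of the observed sequence under each hypothesis: P(data | r = 1) = (1/6)(1/6)(1/6)(5/6)(1/6) = 0.000643; P(data | r = 2) = (2/6)(2/6)(2/6)(4/6)(2/6) = 0.0082305; P(data | r = 4) = (4/6)(4/6)(4/6)(2/6)(4/6) = 0.065844; P(data | r = 5) = (5/6)(5/6)(5/6)(1/6)(5/6) = 0.080376.
The prior-weighted likelihoods are 4/11 · 0.000643 = 0.00023382, 3/11 · 0.0082305 = 0.0022447, 2/11 · 0.065844 = 0.011972, 2/11 · 0.080376 = 0.014614; these sum to 0.029064.
Therefore the posterior P(r = 1 | data) = (0.00023382) / (0.029064) = 0.0080451.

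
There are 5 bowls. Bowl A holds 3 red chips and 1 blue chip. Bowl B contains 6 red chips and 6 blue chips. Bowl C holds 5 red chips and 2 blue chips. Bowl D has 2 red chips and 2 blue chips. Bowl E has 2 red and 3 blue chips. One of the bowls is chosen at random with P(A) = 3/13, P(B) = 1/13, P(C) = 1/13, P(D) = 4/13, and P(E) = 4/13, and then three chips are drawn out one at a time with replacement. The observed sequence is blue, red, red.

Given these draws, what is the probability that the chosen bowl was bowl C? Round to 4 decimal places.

For each hypothesis, P(data | H) works out to: P(data | bowl A) = (1/4)(3/4)(3/4) = 0.14062; P(data | bowl B) = (6/12)(6/12)(6/12) = 0.125; P(data | bowl C) = (2/7)(5/7)(5/7) = 0.14577; P(data | bowl D) = (2/4)(2/4)(2/4) = 0.125; P(data | bowl E) = (3/5)(2/5)(2/5) = 0.096.
The prior-weighted likelihoods are 3/13 · 0.14062 = 0.032452, 1/13 · 0.125 = 0.0096154, 1/13 · 0.14577 = 0.011213, 4/13 · 0.125 = 0.038462, 4/13 · 0.096 = 0.029538; with total 0.12128.
Hence P(bowl C | data) = (0.011213) / (0.12128) = 0.092457.

0.0925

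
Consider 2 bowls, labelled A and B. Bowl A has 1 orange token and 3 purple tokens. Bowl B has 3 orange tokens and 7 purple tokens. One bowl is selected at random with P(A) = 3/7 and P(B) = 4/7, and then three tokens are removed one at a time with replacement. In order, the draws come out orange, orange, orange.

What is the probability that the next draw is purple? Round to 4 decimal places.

0.7151

The likelihood of the observed sequence under each hypothesis: P(data | bowl A) = (1/4)(1/4)(1/4) = 0.015625; P(data | bowl B) = (3/10)(3/10)(3/10) = 0.027.
The prior-weighted likelihoods are 3/7 · 0.015625 = 0.0066964, 4/7 · 0.027 = 0.015429; summing to 0.022125.
Dividing through by the total gives posterior P(bowl A | data) = 0.30266, P(bowl B | data) = 0.69734.
So P(purple next | data) = Σ P(purple next | H) P(H | data) = (3/4)(0.30266) + (7/10)(0.69734) = 0.71513.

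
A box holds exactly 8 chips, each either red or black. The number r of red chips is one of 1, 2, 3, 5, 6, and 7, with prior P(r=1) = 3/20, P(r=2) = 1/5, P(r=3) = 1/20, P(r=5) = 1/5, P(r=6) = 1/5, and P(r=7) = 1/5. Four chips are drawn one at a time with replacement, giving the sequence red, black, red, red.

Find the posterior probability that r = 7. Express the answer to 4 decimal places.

Under each hypothesis, the probability of the observed sequence is: P(data | r = 1) = (1/8)(7/8)(1/8)(1/8) = 0.001709; P(data | r = 2) = (2/8)(6/8)(2/8)(2/8) = 0.011719; P(data | r = 3) = (3/8)(5/8)(3/8)(3/8) = 0.032959; P(data | r = 5) = (5/8)(3/8)(5/8)(5/8) = 0.091553; P(data | r = 6) = (6/8)(2/8)(6/8)(6/8) = 0.10547; P(data | r = 7) = (7/8)(1/8)(7/8)(7/8) = 0.08374.
Multiplying each by its prior: 3/20 · 0.001709 = 0.00025635, 1/5 · 0.011719 = 0.0023437, 1/20 · 0.032959 = 0.0016479, 1/5 · 0.091553 = 0.018311, 1/5 · 0.10547 = 0.021094, 1/5 · 0.08374 = 0.016748; summing to 0.0604.
By Bayes' rule, P(r = 7 | data) = (0.016748) / (0.0604) = 0.27728.

0.2773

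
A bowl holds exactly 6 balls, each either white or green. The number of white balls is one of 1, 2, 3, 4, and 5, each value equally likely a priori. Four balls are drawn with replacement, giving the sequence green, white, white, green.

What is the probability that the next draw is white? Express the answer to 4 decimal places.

The likelihood of the observed sequence under each hypothesis: P(data | r = 1) = (5/6)(1/6)(1/6)(5/6) = 0.01929; P(data | r = 2) = (4/6)(2/6)(2/6)(4/6) = 0.049383; P(data | r = 3) = (3/6)(3/6)(3/6)(3/6) = 0.0625; P(data | r = 4) = (2/6)(4/6)(4/6)(2/6) = 0.049383; P(data | r = 5) = (1/6)(5/6)(5/6)(1/6) = 0.01929.
Multiplying each by its prior: 1/5 · 0.01929 = 0.003858, 1/5 · 0.049383 = 0.0098765, 1/5 · 0.0625 = 0.0125, 1/5 · 0.049383 = 0.0098765, 1/5 · 0.01929 = 0.003858; with total 0.039969.
Dividing through by the total gives posterior P(r = 1 | data) = 0.096525, P(r = 2 | data) = 0.2471, P(r = 3 | data) = 0.31274, P(r = 4 | data) = 0.2471, P(r = 5 | data) = 0.096525.
Averaging over the posterior, P(white next | data) = (1/6)(0.096525) + (1/3)(0.2471) + (1/2)(0.31274) + (2/3)(0.2471) + (5/6)(0.096525) = 0.5.

0.5000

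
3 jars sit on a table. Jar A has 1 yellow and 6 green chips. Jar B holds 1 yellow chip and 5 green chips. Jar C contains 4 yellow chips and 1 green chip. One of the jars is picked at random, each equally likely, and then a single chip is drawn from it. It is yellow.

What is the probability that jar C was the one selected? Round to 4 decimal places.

The likelihood of this draw under each hypothesis: P(data | jar A) = (1/7) = 1/7; P(data | jar B) = (1/6) = 1/6; P(data | jar C) = (4/5) = 4/5.
Multiplying each by its prior: 1/3 · 1/7 = 1/21, 1/3 · 1/6 = 1/18, 1/3 · 4/5 = 4/15; with total 233/630.
Therefore the posterior P(jar C | data) = (4/15) / (233/630) = 168/233.

0.7210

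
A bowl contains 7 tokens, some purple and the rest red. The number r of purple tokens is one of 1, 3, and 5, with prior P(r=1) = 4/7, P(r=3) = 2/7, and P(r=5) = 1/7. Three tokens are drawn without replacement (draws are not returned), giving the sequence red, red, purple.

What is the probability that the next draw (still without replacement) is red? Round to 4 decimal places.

The likelihood of the observed sequence under each hypothesis: P(data | r = 1) = (6/7)(5/6)(1/5) = 1/7; P(data | r = 3) = (4/7)(3/6)(3/5) = 6/35; P(data | r = 5) = (2/7)(1/6)(5/5) = 1/21.
The prior-weighted likelihoods are 4/7 · 1/7 = 4/49, 2/7 · 6/35 = 12/245, 1/7 · 1/21 = 1/147; summing to 101/735.
Normalising, the posterior is P(r = 1 | data) = 60/101, P(r = 3 | data) = 36/101, P(r = 5 | data) = 5/101.
The predictive probability is P(red next | data) = (1)(60/101) + (1/2)(36/101) + (0)(5/101) = 78/101.

0.7723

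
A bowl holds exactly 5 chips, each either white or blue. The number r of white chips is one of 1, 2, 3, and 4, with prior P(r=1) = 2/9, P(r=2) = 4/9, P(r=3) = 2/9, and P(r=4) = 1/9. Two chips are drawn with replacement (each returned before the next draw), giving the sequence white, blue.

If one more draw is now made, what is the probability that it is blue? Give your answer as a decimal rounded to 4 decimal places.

0.5500

Compute the likelihood of the observed sequence for each case: P(data | r = 1) = (1/5)(4/5) = 4/25; P(data | r = 2) = (2/5)(3/5) = 6/25; P(data | r = 3) = (3/5)(2/5) = 6/25; P(data | r = 4) = (4/5)(1/5) = 4/25.
The prior-weighted likelihoods are 2/9 · 4/25 = 8/225, 4/9 · 6/25 = 8/75, 2/9 · 6/25 = 4/75, 1/9 · 4/25 = 4/225; summing to 16/75.
The posterior is then P(r = 1 | data) = 1/6, P(r = 2 | data) = 1/2, P(r = 3 | data) = 1/4, P(r = 4 | data) = 1/12.
Averaging over the posterior, P(blue next | data) = (4/5)(1/6) + (3/5)(1/2) + (2/5)(1/4) + (1/5)(1/12) = 11/20.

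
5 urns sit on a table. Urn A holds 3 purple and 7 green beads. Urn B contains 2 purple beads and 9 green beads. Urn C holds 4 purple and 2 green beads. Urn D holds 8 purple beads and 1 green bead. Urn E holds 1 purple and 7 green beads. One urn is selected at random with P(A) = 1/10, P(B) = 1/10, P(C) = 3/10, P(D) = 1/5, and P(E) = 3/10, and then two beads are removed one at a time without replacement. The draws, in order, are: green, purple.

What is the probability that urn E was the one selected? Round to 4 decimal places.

Compute the likelihood of the observed sequence for each case: P(data | urn A) = (7/10)(3/9) = 0.23333; P(data | urn B) = (9/11)(2/10) = 0.16364; P(data | urn C) = (2/6)(4/5) = 0.26667; P(data | urn D) = (1/9)(8/8) = 0.11111; P(data | urn E) = (7/8)(1/7) = 0.125.
Multiplying each by its prior: 1/10 · 0.23333 = 0.023333, 1/10 · 0.16364 = 0.016364, 3/10 · 0.26667 = 0.08, 1/5 · 0.11111 = 0.022222, 3/10 · 0.125 = 0.0375; summing to 0.17942.
Hence P(urn E | data) = (0.0375) / (0.17942) = 0.20901.

0.2090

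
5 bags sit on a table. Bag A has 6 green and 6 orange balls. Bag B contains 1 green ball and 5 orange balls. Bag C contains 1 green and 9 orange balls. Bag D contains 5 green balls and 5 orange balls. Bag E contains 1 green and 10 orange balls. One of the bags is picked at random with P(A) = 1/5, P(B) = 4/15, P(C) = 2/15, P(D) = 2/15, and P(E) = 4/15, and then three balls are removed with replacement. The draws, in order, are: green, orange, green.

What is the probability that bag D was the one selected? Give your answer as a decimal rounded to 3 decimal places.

0.327

The likelihood of the observed sequence under each hypothesis: P(data | bag A) = (6/12)(6/12)(6/12) = 0.125; P(data | bag B) = (1/6)(5/6)(1/6) = 0.023148; P(data | bag C) = (1/10)(9/10)(1/10) = 0.009; P(data | bag D) = (5/10)(5/10)(5/10) = 0.125; P(data | bag E) = (1/11)(10/11)(1/11) = 0.0075131.
Weighting by the prior gives 1/5 · 0.125 = 0.025, 4/15 · 0.023148 = 0.0061728, 2/15 · 0.009 = 0.0012, 2/15 · 0.125 = 0.016667, 4/15 · 0.0075131 = 0.0020035; these sum to 0.051043.
Therefore the posterior P(bag D | data) = (0.016667) / (0.051043) = 0.32652.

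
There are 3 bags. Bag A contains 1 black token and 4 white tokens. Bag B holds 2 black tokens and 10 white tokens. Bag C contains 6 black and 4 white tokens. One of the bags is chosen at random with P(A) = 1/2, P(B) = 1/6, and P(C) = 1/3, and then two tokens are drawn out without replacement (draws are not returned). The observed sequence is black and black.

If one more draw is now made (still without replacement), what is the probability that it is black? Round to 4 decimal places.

0.4889

The likelihood of the observed sequence under each hypothesis: P(data | bag A) = (1/5)(0/4) = 0; P(data | bag B) = (2/12)(1/11) = 1/66; P(data | bag C) = (6/10)(5/9) = 1/3.
Weighting by the prior gives 1/2 · 0 = 0, 1/6 · 1/66 = 1/396, 1/3 · 1/3 = 1/9; summing to 5/44.
The posterior is then P(bag A | data) = 0, P(bag B | data) = 1/45, P(bag C | data) = 44/45.
Averaging over the posterior, P(black next | data) = (0)(1/45) + (1/2)(44/45) = 22/45.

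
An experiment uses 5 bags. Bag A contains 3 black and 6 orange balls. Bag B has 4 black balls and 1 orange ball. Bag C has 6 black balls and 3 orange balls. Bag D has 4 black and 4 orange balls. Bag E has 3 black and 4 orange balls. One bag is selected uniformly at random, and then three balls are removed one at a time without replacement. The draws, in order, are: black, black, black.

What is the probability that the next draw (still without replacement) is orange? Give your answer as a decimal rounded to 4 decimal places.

Compute the likelihood of the observed sequence for each case: P(data | bag A) = (3/9)(2/8)(1/7) = 1/84; P(data | bag B) = (4/5)(3/4)(2/3) = 2/5; P(data | bag C) = (6/9)(5/8)(4/7) = 5/21; P(data | bag D) = (4/8)(3/7)(2/6) = 1/14; P(data | bag E) = (3/7)(2/6)(1/5) = 1/35.
Multiplying each by its prior: 1/5 · 1/84 = 1/420, 1/5 · 2/5 = 2/25, 1/5 · 5/21 = 1/21, 1/5 · 1/14 = 1/70, 1/5 · 1/35 = 1/175; with total 3/20.
The posterior is then P(bag A | data) = 1/63, P(bag B | data) = 8/15, P(bag C | data) = 20/63, P(bag D | data) = 2/21, P(bag E | data) = 4/105.
Averaging over the posterior, P(orange next | data) = (1)(1/63) + (1/2)(8/15) + (1/2)(20/63) + (4/5)(2/21) + (1)(4/105) = 5/9.

0.5556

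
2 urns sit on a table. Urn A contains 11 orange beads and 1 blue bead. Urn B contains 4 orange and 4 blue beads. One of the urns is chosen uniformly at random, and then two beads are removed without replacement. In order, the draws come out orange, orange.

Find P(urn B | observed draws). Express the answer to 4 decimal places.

Under each hypothesis, the probability of the observed sequence is: P(data | urn A) = (11/12)(10/11) = 5/6; P(data | urn B) = (4/8)(3/7) = 3/14.
Weighting by the prior gives 1/2 · 5/6 = 5/12, 1/2 · 3/14 = 3/28; these sum to 11/21.
So P(urn B | data) = (3/28) / (11/21) = 9/44.

0.2045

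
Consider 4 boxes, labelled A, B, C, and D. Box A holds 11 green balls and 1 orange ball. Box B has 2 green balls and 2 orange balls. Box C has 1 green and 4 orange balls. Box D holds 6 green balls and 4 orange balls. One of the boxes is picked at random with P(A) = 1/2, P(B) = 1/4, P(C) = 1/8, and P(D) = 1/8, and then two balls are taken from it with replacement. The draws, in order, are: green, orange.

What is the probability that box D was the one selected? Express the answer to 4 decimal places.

Compute the likelihood of the observed sequence for each case: P(data | box A) = (11/12)(1/12) = 0.076389; P(data | box B) = (2/4)(2/4) = 0.25; P(data | box C) = (1/5)(4/5) = 0.16; P(data | box D) = (6/10)(4/10) = 0.24.
Multiplying each by its prior: 1/2 · 0.076389 = 0.038194, 1/4 · 0.25 = 0.0625, 1/8 · 0.16 = 0.02, 1/8 · 0.24 = 0.03; summing to 0.15069.
Therefore the posterior P(box D | data) = (0.03) / (0.15069) = 0.19908.

0.1991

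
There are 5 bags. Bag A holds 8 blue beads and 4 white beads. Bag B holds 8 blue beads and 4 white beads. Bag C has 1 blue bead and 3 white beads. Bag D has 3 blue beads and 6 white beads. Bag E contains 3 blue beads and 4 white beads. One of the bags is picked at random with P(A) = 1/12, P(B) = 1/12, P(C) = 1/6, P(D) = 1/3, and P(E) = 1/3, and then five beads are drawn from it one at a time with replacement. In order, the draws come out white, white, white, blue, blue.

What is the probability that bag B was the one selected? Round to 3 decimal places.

0.046

For each hypothesis, P(data | H) works out to: P(data | bag A) = (4/12)(4/12)(4/12)(8/12)(8/12) = 0.016461; P(data | bag B) = (4/12)(4/12)(4/12)(8/12)(8/12) = 0.016461; P(data | bag C) = (3/4)(3/4)(3/4)(1/4)(1/4) = 0.026367; P(data | bag D) = (6/9)(6/9)(6/9)(3/9)(3/9) = 0.032922; P(data | bag E) = (4/7)(4/7)(4/7)(3/7)(3/7) = 0.034271.
Weighting by the prior gives 1/12 · 0.016461 = 0.0013717, 1/12 · 0.016461 = 0.0013717, 1/6 · 0.026367 = 0.0043945, 1/3 · 0.032922 = 0.010974, 1/3 · 0.034271 = 0.011424; summing to 0.029536.
Therefore the posterior P(bag B | data) = (0.0013717) / (0.029536) = 0.046443.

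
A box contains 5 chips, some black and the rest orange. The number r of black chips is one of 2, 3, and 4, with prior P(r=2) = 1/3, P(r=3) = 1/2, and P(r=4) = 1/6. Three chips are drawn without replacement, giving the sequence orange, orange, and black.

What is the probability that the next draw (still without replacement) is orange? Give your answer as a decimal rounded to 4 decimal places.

0.2857

Under each hypothesis, the probability of the observed sequence is: P(data | r = 2) = (3/5)(2/4)(2/3) = 1/5; P(data | r = 3) = (2/5)(1/4)(3/3) = 1/10; P(data | r = 4) = (1/5)(0/4) = 0.
The prior-weighted likelihoods are 1/3 · 1/5 = 1/15, 1/2 · 1/10 = 1/20, 1/6 · 0 = 0; these sum to 7/60.
Dividing through by the total gives posterior P(r = 2 | data) = 4/7, P(r = 3 | data) = 3/7, P(r = 4 | data) = 0.
The predictive probability is P(orange next | data) = (1/2)(4/7) + (0)(3/7) = 2/7.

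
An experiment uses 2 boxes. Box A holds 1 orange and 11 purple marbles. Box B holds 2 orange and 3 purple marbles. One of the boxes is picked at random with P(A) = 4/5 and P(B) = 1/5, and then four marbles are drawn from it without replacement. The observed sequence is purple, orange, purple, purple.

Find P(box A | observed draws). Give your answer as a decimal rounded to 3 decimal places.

0.769

For each hypothesis, P(data | H) works out to: P(data | box A) = (11/12)(1/11)(10/10)(9/9) = 1/12; P(data | box B) = (3/5)(2/4)(2/3)(1/2) = 1/10.
Multiplying each by its prior: 4/5 · 1/12 = 1/15, 1/5 · 1/10 = 1/50; these sum to 13/150.
So P(box A | data) = (1/15) / (13/150) = 10/13.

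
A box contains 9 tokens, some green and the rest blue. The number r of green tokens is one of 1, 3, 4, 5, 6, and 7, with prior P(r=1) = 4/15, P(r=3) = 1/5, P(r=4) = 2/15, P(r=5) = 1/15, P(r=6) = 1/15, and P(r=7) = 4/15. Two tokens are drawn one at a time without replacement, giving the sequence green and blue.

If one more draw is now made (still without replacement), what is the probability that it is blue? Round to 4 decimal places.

0.5234

Compute the likelihood of the observed sequence for each case: P(data | r = 1) = (1/9)(8/8) = 1/9; P(data | r = 3) = (3/9)(6/8) = 1/4; P(data | r = 4) = (4/9)(5/8) = 5/18; P(data | r = 5) = (5/9)(4/8) = 5/18; P(data | r = 6) = (6/9)(3/8) = 1/4; P(data | r = 7) = (7/9)(2/8) = 7/36.
The prior-weighted likelihoods are 4/15 · 1/9 = 4/135, 1/5 · 1/4 = 1/20, 2/15 · 5/18 = 1/27, 1/15 · 5/18 = 1/54, 1/15 · 1/4 = 1/60, 4/15 · 7/36 = 7/135; with total 11/54.
The posterior is then P(r = 1 | data) = 8/55, P(r = 3 | data) = 27/110, P(r = 4 | data) = 2/11, P(r = 5 | data) = 1/11, P(r = 6 | data) = 9/110, P(r = 7 | data) = 14/55.
The predictive probability is P(blue next | data) = (1)(8/55) + (5/7)(27/110) + (4/7)(2/11) + (3/7)(1/11) + (2/7)(9/110) + (1/7)(14/55) = 403/770.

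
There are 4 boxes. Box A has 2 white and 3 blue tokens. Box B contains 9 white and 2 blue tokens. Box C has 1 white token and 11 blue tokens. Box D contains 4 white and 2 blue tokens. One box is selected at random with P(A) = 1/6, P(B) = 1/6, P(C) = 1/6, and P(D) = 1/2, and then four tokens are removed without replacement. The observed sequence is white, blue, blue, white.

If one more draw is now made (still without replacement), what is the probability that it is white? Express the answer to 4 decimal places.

0.6857

Under each hypothesis, the probability of the observed sequence is: P(data | box A) = (2/5)(3/4)(2/3)(1/2) = 1/10; P(data | box B) = (9/11)(2/10)(1/9)(8/8) = 1/55; P(data | box C) = (1/12)(11/11)(10/10)(0/9) = 0; P(data | box D) = (4/6)(2/5)(1/4)(3/3) = 1/15.
Multiplying each by its prior: 1/6 · 1/10 = 1/60, 1/6 · 1/55 = 1/330, 1/6 · 0 = 0, 1/2 · 1/15 = 1/30; summing to 7/132.
The posterior is then P(box A | data) = 11/35, P(box B | data) = 2/35, P(box C | data) = 0, P(box D | data) = 22/35.
So P(white next | data) = Σ P(white next | H) P(H | data) = (0)(11/35) + (1)(2/35) + (1)(22/35) = 24/35.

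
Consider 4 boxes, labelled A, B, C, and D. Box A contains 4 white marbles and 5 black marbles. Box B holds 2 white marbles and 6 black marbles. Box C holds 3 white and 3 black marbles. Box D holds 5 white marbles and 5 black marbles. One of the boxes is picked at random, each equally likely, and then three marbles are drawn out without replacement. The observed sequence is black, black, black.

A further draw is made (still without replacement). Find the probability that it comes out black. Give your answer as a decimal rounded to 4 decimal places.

Compute the likelihood of the observed sequence for each case: P(data | box A) = (5/9)(4/8)(3/7) = 5/42; P(data | box B) = (6/8)(5/7)(4/6) = 5/14; P(data | box C) = (3/6)(2/5)(1/4) = 1/20; P(data | box D) = (5/10)(4/9)(3/8) = 1/12.
Weighting by the prior gives 1/4 · 5/42 = 5/168, 1/4 · 5/14 = 5/56, 1/4 · 1/20 = 1/80, 1/4 · 1/12 = 1/48; these sum to 16/105.
Normalising, the posterior is P(box A | data) = 25/128, P(box B | data) = 75/128, P(box C | data) = 21/256, P(box D | data) = 35/256.
The predictive probability is P(black next | data) = (1/3)(25/128) + (3/5)(75/128) + (0)(21/256) + (2/7)(35/256) = 175/384.

0.4557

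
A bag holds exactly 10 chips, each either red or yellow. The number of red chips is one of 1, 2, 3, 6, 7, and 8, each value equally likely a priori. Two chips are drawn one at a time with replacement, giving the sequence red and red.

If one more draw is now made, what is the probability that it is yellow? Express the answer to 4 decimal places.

0.3209

Under each hypothesis, the probability of the observed sequence is: P(data | r = 1) = (1/10)(1/10) = 1/100; P(data | r = 2) = (2/10)(2/10) = 1/25; P(data | r = 3) = (3/10)(3/10) = 9/100; P(data | r = 6) = (6/10)(6/10) = 9/25; P(data | r = 7) = (7/10)(7/10) = 49/100; P(data | r = 8) = (8/10)(8/10) = 16/25.
Multiplying each by its prior: 1/6 · 1/100 = 1/600, 1/6 · 1/25 = 1/150, 1/6 · 9/100 = 3/200, 1/6 · 9/25 = 3/50, 1/6 · 49/100 = 49/600, 1/6 · 16/25 = 8/75; with total 163/600.
Normalising, the posterior is P(r = 1 | data) = 0.006135, P(r = 2 | data) = 0.02454, P(r = 3 | data) = 0.055215, P(r = 6 | data) = 0.22086, P(r = 7 | data) = 0.30061, P(r = 8 | data) = 0.39264.
The predictive probability is P(yellow next | data) = (9/10)(0.006135) + (4/5)(0.02454) + (7/10)(0.055215) + (2/5)(0.22086) + (3/10)(0.30061) + (1/5)(0.39264) = 0.32086.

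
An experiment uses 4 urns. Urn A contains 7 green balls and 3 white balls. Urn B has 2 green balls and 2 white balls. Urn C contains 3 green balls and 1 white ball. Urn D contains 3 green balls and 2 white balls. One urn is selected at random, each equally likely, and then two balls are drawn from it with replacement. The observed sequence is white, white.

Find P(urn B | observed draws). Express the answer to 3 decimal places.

For each hypothesis, P(data | H) works out to: P(data | urn A) = (3/10)(3/10) = 9/100; P(data | urn B) = (2/4)(2/4) = 1/4; P(data | urn C) = (1/4)(1/4) = 1/16; P(data | urn D) = (2/5)(2/5) = 4/25.
The prior-weighted likelihoods are 1/4 · 9/100 = 9/400, 1/4 · 1/4 = 1/16, 1/4 · 1/16 = 1/64, 1/4 · 4/25 = 1/25; summing to 9/64.
Hence P(urn B | data) = (1/16) / (9/64) = 4/9.

0.444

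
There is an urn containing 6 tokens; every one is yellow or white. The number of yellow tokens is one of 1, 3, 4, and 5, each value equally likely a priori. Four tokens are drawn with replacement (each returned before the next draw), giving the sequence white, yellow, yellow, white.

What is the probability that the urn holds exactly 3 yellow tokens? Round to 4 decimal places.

0.4154

Under each hypothesis, the probability of the observed sequence is: P(data | r = 1) = (5/6)(1/6)(1/6)(5/6) = 0.01929; P(data | r = 3) = (3/6)(3/6)(3/6)(3/6) = 0.0625; P(data | r = 4) = (2/6)(4/6)(4/6)(2/6) = 0.049383; P(data | r = 5) = (1/6)(5/6)(5/6)(1/6) = 0.01929.
Weighting by the prior gives 1/4 · 0.01929 = 0.0048225, 1/4 · 0.0625 = 0.015625, 1/4 · 0.049383 = 0.012346, 1/4 · 0.01929 = 0.0048225; these sum to 0.037616.
By Bayes' rule, P(r = 3 | data) = (0.015625) / (0.037616) = 0.41538.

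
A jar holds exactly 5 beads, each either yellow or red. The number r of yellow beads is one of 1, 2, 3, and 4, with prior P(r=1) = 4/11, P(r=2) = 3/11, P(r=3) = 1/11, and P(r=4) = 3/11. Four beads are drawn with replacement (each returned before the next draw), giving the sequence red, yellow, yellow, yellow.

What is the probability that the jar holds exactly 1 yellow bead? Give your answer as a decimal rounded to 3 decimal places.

0.048

Compute the likelihood of the observed sequence for each case: P(data | r = 1) = (4/5)(1/5)(1/5)(1/5) = 0.0064; P(data | r = 2) = (3/5)(2/5)(2/5)(2/5) = 0.0384; P(data | r = 3) = (2/5)(3/5)(3/5)(3/5) = 0.0864; P(data | r = 4) = (1/5)(4/5)(4/5)(4/5) = 0.1024.
Multiplying each by its prior: 4/11 · 0.0064 = 0.0023273, 3/11 · 0.0384 = 0.010473, 1/11 · 0.0864 = 0.0078545, 3/11 · 0.1024 = 0.027927; summing to 0.048582.
By Bayes' rule, P(r = 1 | data) = (0.0023273) / (0.048582) = 0.047904.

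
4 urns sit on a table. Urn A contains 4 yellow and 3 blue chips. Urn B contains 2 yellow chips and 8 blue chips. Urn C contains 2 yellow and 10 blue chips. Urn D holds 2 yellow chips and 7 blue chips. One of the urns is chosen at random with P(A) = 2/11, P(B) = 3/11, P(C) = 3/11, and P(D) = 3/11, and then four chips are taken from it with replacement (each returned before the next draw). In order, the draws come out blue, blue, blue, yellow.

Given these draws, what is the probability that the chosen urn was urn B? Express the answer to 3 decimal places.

0.307

For each hypothesis, P(data | H) works out to: P(data | urn A) = (3/7)(3/7)(3/7)(4/7) = 0.044981; P(data | urn B) = (8/10)(8/10)(8/10)(2/10) = 0.1024; P(data | urn C) = (10/12)(10/12)(10/12)(2/12) = 0.096451; P(data | urn D) = (7/9)(7/9)(7/9)(2/9) = 0.10456.
The prior-weighted likelihoods are 2/11 · 0.044981 = 0.0081784, 3/11 · 0.1024 = 0.027927, 3/11 · 0.096451 = 0.026305, 3/11 · 0.10456 = 0.028516; summing to 0.090926.
Therefore the posterior P(urn B | data) = (0.027927) / (0.090926) = 0.30714.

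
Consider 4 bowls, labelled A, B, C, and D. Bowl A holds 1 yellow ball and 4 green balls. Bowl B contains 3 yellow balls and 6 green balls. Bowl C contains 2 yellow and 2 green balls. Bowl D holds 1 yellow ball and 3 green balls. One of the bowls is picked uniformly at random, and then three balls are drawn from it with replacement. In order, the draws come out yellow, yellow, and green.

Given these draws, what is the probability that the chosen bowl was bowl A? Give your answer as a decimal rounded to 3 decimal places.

Compute the likelihood of the observed sequence for each case: P(data | bowl A) = (1/5)(1/5)(4/5) = 0.032; P(data | bowl B) = (3/9)(3/9)(6/9) = 0.074074; P(data | bowl C) = (2/4)(2/4)(2/4) = 0.125; P(data | bowl D) = (1/4)(1/4)(3/4) = 0.046875.
Weighting by the prior gives 1/4 · 0.032 = 0.008, 1/4 · 0.074074 = 0.018519, 1/4 · 0.125 = 0.03125, 1/4 · 0.046875 = 0.011719; summing to 0.069487.
Therefore the posterior P(bowl A | data) = (0.008) / (0.069487) = 0.11513.

0.115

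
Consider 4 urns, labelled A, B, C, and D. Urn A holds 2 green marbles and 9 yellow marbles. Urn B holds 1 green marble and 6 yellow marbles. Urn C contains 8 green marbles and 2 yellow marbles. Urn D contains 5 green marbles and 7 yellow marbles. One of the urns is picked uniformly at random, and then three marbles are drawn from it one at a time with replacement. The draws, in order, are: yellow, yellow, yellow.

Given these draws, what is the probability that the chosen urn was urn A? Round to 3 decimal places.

The likelihood of the observed sequence under each hypothesis: P(data | urn A) = (9/11)(9/11)(9/11) = 0.54771; P(data | urn B) = (6/7)(6/7)(6/7) = 0.62974; P(data | urn C) = (2/10)(2/10)(2/10) = 0.008; P(data | urn D) = (7/12)(7/12)(7/12) = 0.1985.
Weighting by the prior gives 1/4 · 0.54771 = 0.13693, 1/4 · 0.62974 = 0.15743, 1/4 · 0.008 = 0.002, 1/4 · 0.1985 = 0.049624; with total 0.34599.
Therefore the posterior P(urn A | data) = (0.13693) / (0.34599) = 0.39576.

0.396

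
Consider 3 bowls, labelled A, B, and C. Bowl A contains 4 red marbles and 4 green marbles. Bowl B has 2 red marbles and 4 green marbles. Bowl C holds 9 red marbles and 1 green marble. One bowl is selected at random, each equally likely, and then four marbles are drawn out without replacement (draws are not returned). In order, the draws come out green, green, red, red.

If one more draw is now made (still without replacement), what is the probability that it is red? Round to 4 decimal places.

0.2813

Compute the likelihood of the observed sequence for each case: P(data | bowl A) = (4/8)(3/7)(4/6)(3/5) = 3/35; P(data | bowl B) = (4/6)(3/5)(2/4)(1/3) = 1/15; P(data | bowl C) = (1/10)(0/9) = 0.
Weighting by the prior gives 1/3 · 3/35 = 1/35, 1/3 · 1/15 = 1/45, 1/3 · 0 = 0; summing to 16/315.
Normalising, the posterior is P(bowl A | data) = 9/16, P(bowl B | data) = 7/16, P(bowl C | data) = 0.
Averaging over the posterior, P(red next | data) = (1/2)(9/16) + (0)(7/16) = 9/32.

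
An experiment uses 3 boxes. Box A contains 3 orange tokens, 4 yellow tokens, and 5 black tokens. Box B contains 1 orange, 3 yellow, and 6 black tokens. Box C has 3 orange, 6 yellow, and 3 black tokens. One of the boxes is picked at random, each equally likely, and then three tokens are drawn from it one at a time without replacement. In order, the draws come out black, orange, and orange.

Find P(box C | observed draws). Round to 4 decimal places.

0.3750

Compute the likelihood of the observed sequence for each case: P(data | box A) = (5/12)(3/11)(2/10) = 1/44; P(data | box B) = (6/10)(1/9)(0/8) = 0; P(data | box C) = (3/12)(3/11)(2/10) = 3/220.
Weighting by the prior gives 1/3 · 1/44 = 1/132, 1/3 · 0 = 0, 1/3 · 3/220 = 1/220; these sum to 2/165.
So P(box C | data) = (1/220) / (2/165) = 3/8.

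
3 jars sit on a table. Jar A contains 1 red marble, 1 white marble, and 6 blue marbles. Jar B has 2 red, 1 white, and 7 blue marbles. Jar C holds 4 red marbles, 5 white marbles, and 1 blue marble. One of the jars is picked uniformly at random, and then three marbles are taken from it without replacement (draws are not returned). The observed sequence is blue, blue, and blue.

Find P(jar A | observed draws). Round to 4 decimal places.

The likelihood of the observed sequence under each hypothesis: P(data | jar A) = (6/8)(5/7)(4/6) = 5/14; P(data | jar B) = (7/10)(6/9)(5/8) = 7/24; P(data | jar C) = (1/10)(0/9) = 0.
Weighting by the prior gives 1/3 · 5/14 = 5/42, 1/3 · 7/24 = 7/72, 1/3 · 0 = 0; with total 109/504.
Therefore the posterior P(jar A | data) = (5/42) / (109/504) = 60/109.

0.5505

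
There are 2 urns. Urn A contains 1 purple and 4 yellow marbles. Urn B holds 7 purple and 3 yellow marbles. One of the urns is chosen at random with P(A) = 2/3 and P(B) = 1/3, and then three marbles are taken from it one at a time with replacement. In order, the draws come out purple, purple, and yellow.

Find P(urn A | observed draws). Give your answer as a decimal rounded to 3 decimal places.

Under each hypothesis, the probability of the observed sequence is: P(data | urn A) = (1/5)(1/5)(4/5) = 0.032; P(data | urn B) = (7/10)(7/10)(3/10) = 0.147.
Weighting by the prior gives 2/3 · 0.032 = 0.021333, 1/3 · 0.147 = 0.049; with total 0.070333.
By Bayes' rule, P(urn A | data) = (0.021333) / (0.070333) = 0.30332.

0.303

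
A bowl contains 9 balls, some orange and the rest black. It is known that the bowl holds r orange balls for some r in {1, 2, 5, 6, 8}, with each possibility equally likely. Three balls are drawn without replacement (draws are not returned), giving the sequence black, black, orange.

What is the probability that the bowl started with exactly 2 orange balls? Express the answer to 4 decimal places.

0.3559

The likelihood of the observed sequence under each hypothesis: P(data | r = 1) = (8/9)(7/8)(1/7) = 1/9; P(data | r = 2) = (7/9)(6/8)(2/7) = 1/6; P(data | r = 5) = (4/9)(3/8)(5/7) = 5/42; P(data | r = 6) = (3/9)(2/8)(6/7) = 1/14; P(data | r = 8) = (1/9)(0/8) = 0.
Weighting by the prior gives 1/5 · 1/9 = 1/45, 1/5 · 1/6 = 1/30, 1/5 · 5/42 = 1/42, 1/5 · 1/14 = 1/70, 1/5 · 0 = 0; with total 59/630.
Therefore the posterior P(r = 2 | data) = (1/30) / (59/630) = 21/59.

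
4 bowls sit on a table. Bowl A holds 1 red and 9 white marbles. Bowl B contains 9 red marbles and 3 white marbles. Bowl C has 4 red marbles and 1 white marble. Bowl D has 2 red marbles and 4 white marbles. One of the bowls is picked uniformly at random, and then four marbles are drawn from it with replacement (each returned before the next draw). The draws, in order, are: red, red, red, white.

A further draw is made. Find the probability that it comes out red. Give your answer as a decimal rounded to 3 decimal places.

For each hypothesis, P(data | H) works out to: P(data | bowl A) = (1/10)(1/10)(1/10)(9/10) = 0.0009; P(data | bowl B) = (9/12)(9/12)(9/12)(3/12) = 0.10547; P(data | bowl C) = (4/5)(4/5)(4/5)(1/5) = 0.1024; P(data | bowl D) = (2/6)(2/6)(2/6)(4/6) = 0.024691.
Multiplying each by its prior: 1/4 · 0.0009 = 0.000225, 1/4 · 0.10547 = 0.026367, 1/4 · 0.1024 = 0.0256, 1/4 · 0.024691 = 0.0061728; summing to 0.058365.
Normalising, the posterior is P(bowl A | data) = 0.003855, P(bowl B | data) = 0.45176, P(bowl C | data) = 0.43862, P(bowl D | data) = 0.10576.
The predictive probability is P(red next | data) = (1/10)(0.003855) + (3/4)(0.45176) + (4/5)(0.43862) + (1/3)(0.10576) = 0.72536.

0.725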